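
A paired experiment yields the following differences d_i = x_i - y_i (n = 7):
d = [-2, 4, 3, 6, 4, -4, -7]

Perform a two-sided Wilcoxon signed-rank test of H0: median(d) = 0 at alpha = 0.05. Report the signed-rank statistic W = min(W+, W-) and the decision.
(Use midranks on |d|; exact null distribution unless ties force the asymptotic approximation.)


Step 1: Drop any zero differences (none here) and take |d_i|.
|d| = [2, 4, 3, 6, 4, 4, 7]
Step 2: Midrank |d_i| (ties get averaged ranks).
ranks: |2|->1, |4|->4, |3|->2, |6|->6, |4|->4, |4|->4, |7|->7
Step 3: Attach original signs; sum ranks with positive sign and with negative sign.
W+ = 4 + 2 + 6 + 4 = 16
W- = 1 + 4 + 7 = 12
(Check: W+ + W- = 28 should equal n(n+1)/2 = 28.)
Step 4: Test statistic W = min(W+, W-) = 12.
Step 5: Ties in |d|, so use the tie-corrected normal approximation.
        E[W] = n(n+1)/4 = 7*8/4 = 14.
        Tie groups: |d|=4 (t=3); sum(t^3 - t) = 24.
        Var[W] = n(n+1)(2n+1)/24 - sum(t^3-t)/48 = 840/24 - 24/48 = 34.5.
        z = (W - E[W]) / sqrt(Var[W]) = (12 - 14) / 5.8737 = -0.3405.
        Two-sided p = 2*Phi(z) = 0.733478.
Step 6: alpha = 0.05. fail to reject H0.

W+ = 16, W- = 12, W = min = 12, p = 0.733478, fail to reject H0.


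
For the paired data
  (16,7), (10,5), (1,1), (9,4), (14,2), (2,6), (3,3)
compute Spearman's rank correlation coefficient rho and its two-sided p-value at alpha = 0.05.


Step 1: Rank x and y separately (midranks; no ties here).
rank(x): 16->7, 10->5, 1->1, 9->4, 14->6, 2->2, 3->3
rank(y): 7->7, 5->5, 1->1, 4->4, 2->2, 6->6, 3->3
Step 2: d_i = R_x(i) - R_y(i); compute d_i^2.
  (7-7)^2=0, (5-5)^2=0, (1-1)^2=0, (4-4)^2=0, (6-2)^2=16, (2-6)^2=16, (3-3)^2=0
sum(d^2) = 32.
Step 3: rho = 1 - 6*32 / (7*(7^2 - 1)) = 1 - 192/336 = 0.428571.
Step 4: Under H0, t = rho * sqrt((n-2)/(1-rho^2)) = 1.0607 ~ t(5).
Step 5: Two-sided p-value from the t-distribution with 5 df = 0.337368.
Step 6: alpha = 0.05. fail to reject H0.

rho = 0.4286, p = 0.337368, fail to reject H0 at alpha = 0.05.


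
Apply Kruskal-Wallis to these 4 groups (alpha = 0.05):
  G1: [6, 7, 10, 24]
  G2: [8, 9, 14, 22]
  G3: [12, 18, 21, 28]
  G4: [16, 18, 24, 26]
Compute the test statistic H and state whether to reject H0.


Step 1: Combine all N = 16 observations and assign midranks.
sorted (value, group, rank): (6,G1,1), (7,G1,2), (8,G2,3), (9,G2,4), (10,G1,5), (12,G3,6), (14,G2,7), (16,G4,8), (18,G3,9.5), (18,G4,9.5), (21,G3,11), (22,G2,12), (24,G1,13.5), (24,G4,13.5), (26,G4,15), (28,G3,16)
Step 2: Sum ranks within each group.
R_1 = 21.5 (n_1 = 4)
R_2 = 26 (n_2 = 4)
R_3 = 42.5 (n_3 = 4)
R_4 = 46 (n_4 = 4)
Step 3: H = 12/(N(N+1)) * sum(R_i^2/n_i) - 3(N+1)
     = 12/(16*17) * (21.5^2/4 + 26^2/4 + 42.5^2/4 + 46^2/4) - 3*17
     = 0.044118 * 1265.12 - 51
     = 4.814338.
Step 4: Ties present; correction factor C = 1 - 12/(16^3 - 16) = 0.997059. Corrected H = 4.814338 / 0.997059 = 4.828540.
Step 5: Under H0, H ~ chi^2(3); p-value = 0.184792.
Step 6: alpha = 0.05. fail to reject H0.

H = 4.8285, df = 3, p = 0.184792, fail to reject H0.


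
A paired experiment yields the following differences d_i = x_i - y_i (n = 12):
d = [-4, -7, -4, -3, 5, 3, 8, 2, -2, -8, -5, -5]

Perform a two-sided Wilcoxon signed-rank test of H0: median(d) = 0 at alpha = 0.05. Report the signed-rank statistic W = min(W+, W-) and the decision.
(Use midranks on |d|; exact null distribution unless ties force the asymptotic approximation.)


Step 1: Drop any zero differences (none here) and take |d_i|.
|d| = [4, 7, 4, 3, 5, 3, 8, 2, 2, 8, 5, 5]
Step 2: Midrank |d_i| (ties get averaged ranks).
ranks: |4|->5.5, |7|->10, |4|->5.5, |3|->3.5, |5|->8, |3|->3.5, |8|->11.5, |2|->1.5, |2|->1.5, |8|->11.5, |5|->8, |5|->8
Step 3: Attach original signs; sum ranks with positive sign and with negative sign.
W+ = 8 + 3.5 + 11.5 + 1.5 = 24.5
W- = 5.5 + 10 + 5.5 + 3.5 + 1.5 + 11.5 + 8 + 8 = 53.5
(Check: W+ + W- = 78 should equal n(n+1)/2 = 78.)
Step 4: Test statistic W = min(W+, W-) = 24.5.
Step 5: Ties in |d|, so use the tie-corrected normal approximation.
        E[W] = n(n+1)/4 = 12*13/4 = 39.
        Tie groups: |d|=2 (t=2), |d|=3 (t=2), |d|=4 (t=2), |d|=5 (t=3), |d|=8 (t=2); sum(t^3 - t) = 48.
        Var[W] = n(n+1)(2n+1)/24 - sum(t^3-t)/48 = 3900/24 - 48/48 = 161.5.
        z = (W - E[W]) / sqrt(Var[W]) = (24.5 - 39) / 12.7083 = -1.1410.
        Two-sided p = 2*Phi(z) = 0.253874.
Step 6: alpha = 0.05. fail to reject H0.

W+ = 24.5, W- = 53.5, W = min = 24.5, p = 0.253874, fail to reject H0.


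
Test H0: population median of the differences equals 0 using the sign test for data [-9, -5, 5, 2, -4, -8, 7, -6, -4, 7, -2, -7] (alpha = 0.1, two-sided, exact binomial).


Step 1: Discard zero differences. Original n = 12; n_eff = number of nonzero differences = 12.
Nonzero differences (with sign): -9, -5, +5, +2, -4, -8, +7, -6, -4, +7, -2, -7
Step 2: Count signs: positive = 4, negative = 8.
Step 3: Under H0: P(positive) = 0.5, so the number of positives S ~ Bin(12, 0.5).
Step 4: Two-sided exact p-value = sum of Bin(12,0.5) probabilities at or below the observed probability = 0.387695.
Step 5: alpha = 0.1. fail to reject H0.

n_eff = 12, pos = 4, neg = 8, p = 0.387695, fail to reject H0.


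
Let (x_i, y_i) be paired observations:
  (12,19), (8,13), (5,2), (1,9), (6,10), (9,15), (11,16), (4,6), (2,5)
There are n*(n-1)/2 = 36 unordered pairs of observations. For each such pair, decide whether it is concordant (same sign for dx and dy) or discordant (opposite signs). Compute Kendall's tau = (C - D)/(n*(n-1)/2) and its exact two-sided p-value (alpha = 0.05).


Step 1: Enumerate the 36 unordered pairs (i,j) with i<j and classify each by sign(x_j-x_i) * sign(y_j-y_i).
  (1,2):dx=-4,dy=-6->C; (1,3):dx=-7,dy=-17->C; (1,4):dx=-11,dy=-10->C; (1,5):dx=-6,dy=-9->C
  (1,6):dx=-3,dy=-4->C; (1,7):dx=-1,dy=-3->C; (1,8):dx=-8,dy=-13->C; (1,9):dx=-10,dy=-14->C
  (2,3):dx=-3,dy=-11->C; (2,4):dx=-7,dy=-4->C; (2,5):dx=-2,dy=-3->C; (2,6):dx=+1,dy=+2->C
  (2,7):dx=+3,dy=+3->C; (2,8):dx=-4,dy=-7->C; (2,9):dx=-6,dy=-8->C; (3,4):dx=-4,dy=+7->D
  (3,5):dx=+1,dy=+8->C; (3,6):dx=+4,dy=+13->C; (3,7):dx=+6,dy=+14->C; (3,8):dx=-1,dy=+4->D
  (3,9):dx=-3,dy=+3->D; (4,5):dx=+5,dy=+1->C; (4,6):dx=+8,dy=+6->C; (4,7):dx=+10,dy=+7->C
  (4,8):dx=+3,dy=-3->D; (4,9):dx=+1,dy=-4->D; (5,6):dx=+3,dy=+5->C; (5,7):dx=+5,dy=+6->C
  (5,8):dx=-2,dy=-4->C; (5,9):dx=-4,dy=-5->C; (6,7):dx=+2,dy=+1->C; (6,8):dx=-5,dy=-9->C
  (6,9):dx=-7,dy=-10->C; (7,8):dx=-7,dy=-10->C; (7,9):dx=-9,dy=-11->C; (8,9):dx=-2,dy=-1->C
Step 2: C = 31, D = 5, total pairs = 36.
Step 3: tau = (C - D)/(n(n-1)/2) = (31 - 5)/36 = 0.722222.
Step 4: Exact two-sided p-value (enumerate n! = 362880 permutations of y under H0): p = 0.005886.
Step 5: alpha = 0.05. reject H0.

tau_b = 0.7222 (C=31, D=5), p = 0.005886, reject H0.


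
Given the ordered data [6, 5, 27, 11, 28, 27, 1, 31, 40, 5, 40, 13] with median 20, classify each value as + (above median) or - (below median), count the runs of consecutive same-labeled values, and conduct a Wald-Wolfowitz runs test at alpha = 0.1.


Step 1: Compute median = 20; label A = above, B = below.
Labels in order: BBABAABAABAB  (n_A = 6, n_B = 6)
Step 2: Count runs R = 9.
Step 3: Under H0 (random ordering), E[R] = 2*n_A*n_B/(n_A+n_B) + 1 = 2*6*6/12 + 1 = 7.0000.
        Var[R] = 2*n_A*n_B*(2*n_A*n_B - n_A - n_B) / ((n_A+n_B)^2 * (n_A+n_B-1)) = 4320/1584 = 2.7273.
        SD[R] = 1.6514.
Step 4: Continuity-corrected z = (R - 0.5 - E[R]) / SD[R] = (9 - 0.5 - 7.0000) / 1.6514 = 0.9083.
Step 5: Two-sided p-value via normal approximation = 2*(1 - Phi(|z|)) = 0.363722.
Step 6: alpha = 0.1. fail to reject H0.

R = 9, z = 0.9083, p = 0.363722, fail to reject H0.


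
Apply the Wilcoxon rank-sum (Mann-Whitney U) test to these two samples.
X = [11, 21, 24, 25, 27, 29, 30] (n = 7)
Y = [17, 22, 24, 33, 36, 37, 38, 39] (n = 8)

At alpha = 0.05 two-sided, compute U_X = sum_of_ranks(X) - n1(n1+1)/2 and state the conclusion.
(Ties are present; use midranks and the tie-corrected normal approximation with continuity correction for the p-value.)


Step 1: Combine and sort all 15 observations; assign midranks.
sorted (value, group): (11,X), (17,Y), (21,X), (22,Y), (24,X), (24,Y), (25,X), (27,X), (29,X), (30,X), (33,Y), (36,Y), (37,Y), (38,Y), (39,Y)
ranks: 11->1, 17->2, 21->3, 22->4, 24->5.5, 24->5.5, 25->7, 27->8, 29->9, 30->10, 33->11, 36->12, 37->13, 38->14, 39->15
Step 2: Rank sum for X: R1 = 1 + 3 + 5.5 + 7 + 8 + 9 + 10 = 43.5.
Step 3: U_X = R1 - n1(n1+1)/2 = 43.5 - 7*8/2 = 43.5 - 28 = 15.5.
       U_Y = n1*n2 - U_X = 56 - 15.5 = 40.5.
Step 4: Ties are present, so use the tie-corrected normal approximation (with continuity correction) for the p-value.
Step 5: p-value = 0.164537; compare to alpha = 0.05. fail to reject H0.

U_X = 15.5, p = 0.164537, fail to reject H0 at alpha = 0.05.


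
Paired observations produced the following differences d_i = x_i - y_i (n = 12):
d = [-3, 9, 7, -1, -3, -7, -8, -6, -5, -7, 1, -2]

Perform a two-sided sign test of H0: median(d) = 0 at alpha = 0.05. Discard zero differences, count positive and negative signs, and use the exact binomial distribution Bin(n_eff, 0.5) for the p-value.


Step 1: Discard zero differences. Original n = 12; n_eff = number of nonzero differences = 12.
Nonzero differences (with sign): -3, +9, +7, -1, -3, -7, -8, -6, -5, -7, +1, -2
Step 2: Count signs: positive = 3, negative = 9.
Step 3: Under H0: P(positive) = 0.5, so the number of positives S ~ Bin(12, 0.5).
Step 4: Two-sided exact p-value = sum of Bin(12,0.5) probabilities at or below the observed probability = 0.145996.
Step 5: alpha = 0.05. fail to reject H0.

n_eff = 12, pos = 3, neg = 9, p = 0.145996, fail to reject H0.


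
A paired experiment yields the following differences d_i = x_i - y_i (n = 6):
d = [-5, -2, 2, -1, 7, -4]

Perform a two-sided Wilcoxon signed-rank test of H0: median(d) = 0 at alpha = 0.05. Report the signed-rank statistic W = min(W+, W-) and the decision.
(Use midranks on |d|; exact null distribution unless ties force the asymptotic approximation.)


Step 1: Drop any zero differences (none here) and take |d_i|.
|d| = [5, 2, 2, 1, 7, 4]
Step 2: Midrank |d_i| (ties get averaged ranks).
ranks: |5|->5, |2|->2.5, |2|->2.5, |1|->1, |7|->6, |4|->4
Step 3: Attach original signs; sum ranks with positive sign and with negative sign.
W+ = 2.5 + 6 = 8.5
W- = 5 + 2.5 + 1 + 4 = 12.5
(Check: W+ + W- = 21 should equal n(n+1)/2 = 21.)
Step 4: Test statistic W = min(W+, W-) = 8.5.
Step 5: Ties in |d|, so use the tie-corrected normal approximation.
        E[W] = n(n+1)/4 = 6*7/4 = 10.5.
        Tie groups: |d|=2 (t=2); sum(t^3 - t) = 6.
        Var[W] = n(n+1)(2n+1)/24 - sum(t^3-t)/48 = 546/24 - 6/48 = 22.625.
        z = (W - E[W]) / sqrt(Var[W]) = (8.5 - 10.5) / 4.7566 = -0.4205.
        Two-sided p = 2*Phi(z) = 0.674142.
Step 6: alpha = 0.05. fail to reject H0.

W+ = 8.5, W- = 12.5, W = min = 8.5, p = 0.674142, fail to reject H0.


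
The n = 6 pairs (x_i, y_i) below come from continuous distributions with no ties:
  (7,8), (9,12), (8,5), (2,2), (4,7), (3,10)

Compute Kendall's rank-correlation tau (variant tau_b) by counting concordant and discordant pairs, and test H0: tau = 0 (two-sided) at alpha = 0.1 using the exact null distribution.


Step 1: Enumerate the 15 unordered pairs (i,j) with i<j and classify each by sign(x_j-x_i) * sign(y_j-y_i).
  (1,2):dx=+2,dy=+4->C; (1,3):dx=+1,dy=-3->D; (1,4):dx=-5,dy=-6->C; (1,5):dx=-3,dy=-1->C
  (1,6):dx=-4,dy=+2->D; (2,3):dx=-1,dy=-7->C; (2,4):dx=-7,dy=-10->C; (2,5):dx=-5,dy=-5->C
  (2,6):dx=-6,dy=-2->C; (3,4):dx=-6,dy=-3->C; (3,5):dx=-4,dy=+2->D; (3,6):dx=-5,dy=+5->D
  (4,5):dx=+2,dy=+5->C; (4,6):dx=+1,dy=+8->C; (5,6):dx=-1,dy=+3->D
Step 2: C = 10, D = 5, total pairs = 15.
Step 3: tau = (C - D)/(n(n-1)/2) = (10 - 5)/15 = 0.333333.
Step 4: Exact two-sided p-value (enumerate n! = 720 permutations of y under H0): p = 0.469444.
Step 5: alpha = 0.1. fail to reject H0.

tau_b = 0.3333 (C=10, D=5), p = 0.469444, fail to reject H0.


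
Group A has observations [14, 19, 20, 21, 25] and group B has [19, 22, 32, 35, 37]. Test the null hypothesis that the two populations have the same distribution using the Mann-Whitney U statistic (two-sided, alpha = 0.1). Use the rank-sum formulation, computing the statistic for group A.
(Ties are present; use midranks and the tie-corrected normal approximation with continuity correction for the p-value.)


Step 1: Combine and sort all 10 observations; assign midranks.
sorted (value, group): (14,X), (19,X), (19,Y), (20,X), (21,X), (22,Y), (25,X), (32,Y), (35,Y), (37,Y)
ranks: 14->1, 19->2.5, 19->2.5, 20->4, 21->5, 22->6, 25->7, 32->8, 35->9, 37->10
Step 2: Rank sum for X: R1 = 1 + 2.5 + 4 + 5 + 7 = 19.5.
Step 3: U_X = R1 - n1(n1+1)/2 = 19.5 - 5*6/2 = 19.5 - 15 = 4.5.
       U_Y = n1*n2 - U_X = 25 - 4.5 = 20.5.
Step 4: Ties are present, so use the tie-corrected normal approximation (with continuity correction) for the p-value.
Step 5: p-value = 0.116074; compare to alpha = 0.1. fail to reject H0.

U_X = 4.5, p = 0.116074, fail to reject H0 at alpha = 0.1.


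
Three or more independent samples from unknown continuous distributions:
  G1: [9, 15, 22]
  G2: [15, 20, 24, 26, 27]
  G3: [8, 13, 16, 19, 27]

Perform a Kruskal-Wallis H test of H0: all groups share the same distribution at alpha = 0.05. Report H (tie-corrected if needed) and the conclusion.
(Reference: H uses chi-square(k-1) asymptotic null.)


Step 1: Combine all N = 13 observations and assign midranks.
sorted (value, group, rank): (8,G3,1), (9,G1,2), (13,G3,3), (15,G1,4.5), (15,G2,4.5), (16,G3,6), (19,G3,7), (20,G2,8), (22,G1,9), (24,G2,10), (26,G2,11), (27,G2,12.5), (27,G3,12.5)
Step 2: Sum ranks within each group.
R_1 = 15.5 (n_1 = 3)
R_2 = 46 (n_2 = 5)
R_3 = 29.5 (n_3 = 5)
Step 3: H = 12/(N(N+1)) * sum(R_i^2/n_i) - 3(N+1)
     = 12/(13*14) * (15.5^2/3 + 46^2/5 + 29.5^2/5) - 3*14
     = 0.065934 * 677.333 - 42
     = 2.659341.
Step 4: Ties present; correction factor C = 1 - 12/(13^3 - 13) = 0.994505. Corrected H = 2.659341 / 0.994505 = 2.674033.
Step 5: Under H0, H ~ chi^2(2); p-value = 0.262628.
Step 6: alpha = 0.05. fail to reject H0.

H = 2.6740, df = 2, p = 0.262628, fail to reject H0.


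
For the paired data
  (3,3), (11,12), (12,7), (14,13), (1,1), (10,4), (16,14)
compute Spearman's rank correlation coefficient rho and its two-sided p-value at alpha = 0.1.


Step 1: Rank x and y separately (midranks; no ties here).
rank(x): 3->2, 11->4, 12->5, 14->6, 1->1, 10->3, 16->7
rank(y): 3->2, 12->5, 7->4, 13->6, 1->1, 4->3, 14->7
Step 2: d_i = R_x(i) - R_y(i); compute d_i^2.
  (2-2)^2=0, (4-5)^2=1, (5-4)^2=1, (6-6)^2=0, (1-1)^2=0, (3-3)^2=0, (7-7)^2=0
sum(d^2) = 2.
Step 3: rho = 1 - 6*2 / (7*(7^2 - 1)) = 1 - 12/336 = 0.964286.
Step 4: Under H0, t = rho * sqrt((n-2)/(1-rho^2)) = 8.1408 ~ t(5).
Step 5: Two-sided p-value from the t-distribution with 5 df = 0.000454.
Step 6: alpha = 0.1. reject H0.

rho = 0.9643, p = 0.000454, reject H0 at alpha = 0.1.


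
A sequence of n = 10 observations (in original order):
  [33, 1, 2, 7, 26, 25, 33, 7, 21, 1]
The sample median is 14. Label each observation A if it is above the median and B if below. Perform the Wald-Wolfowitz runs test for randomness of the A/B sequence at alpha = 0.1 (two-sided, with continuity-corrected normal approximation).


Step 1: Compute median = 14; label A = above, B = below.
Labels in order: ABBBAAABAB  (n_A = 5, n_B = 5)
Step 2: Count runs R = 6.
Step 3: Under H0 (random ordering), E[R] = 2*n_A*n_B/(n_A+n_B) + 1 = 2*5*5/10 + 1 = 6.0000.
        Var[R] = 2*n_A*n_B*(2*n_A*n_B - n_A - n_B) / ((n_A+n_B)^2 * (n_A+n_B-1)) = 2000/900 = 2.2222.
        SD[R] = 1.4907.
Step 4: R = E[R], so z = 0 with no continuity correction.
Step 5: Two-sided p-value via normal approximation = 2*(1 - Phi(|z|)) = 1.000000.
Step 6: alpha = 0.1. fail to reject H0.

R = 6, z = 0.0000, p = 1.000000, fail to reject H0.


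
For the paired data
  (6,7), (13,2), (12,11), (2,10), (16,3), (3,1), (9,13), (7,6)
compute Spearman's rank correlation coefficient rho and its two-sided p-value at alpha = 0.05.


Step 1: Rank x and y separately (midranks; no ties here).
rank(x): 6->3, 13->7, 12->6, 2->1, 16->8, 3->2, 9->5, 7->4
rank(y): 7->5, 2->2, 11->7, 10->6, 3->3, 1->1, 13->8, 6->4
Step 2: d_i = R_x(i) - R_y(i); compute d_i^2.
  (3-5)^2=4, (7-2)^2=25, (6-7)^2=1, (1-6)^2=25, (8-3)^2=25, (2-1)^2=1, (5-8)^2=9, (4-4)^2=0
sum(d^2) = 90.
Step 3: rho = 1 - 6*90 / (8*(8^2 - 1)) = 1 - 540/504 = -0.071429.
Step 4: Under H0, t = rho * sqrt((n-2)/(1-rho^2)) = -0.1754 ~ t(6).
Step 5: Two-sided p-value from the t-distribution with 6 df = 0.866526.
Step 6: alpha = 0.05. fail to reject H0.

rho = -0.0714, p = 0.866526, fail to reject H0 at alpha = 0.05.


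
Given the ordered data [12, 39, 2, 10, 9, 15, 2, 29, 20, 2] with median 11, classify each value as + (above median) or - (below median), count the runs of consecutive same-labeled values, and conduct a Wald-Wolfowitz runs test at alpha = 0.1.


Step 1: Compute median = 11; label A = above, B = below.
Labels in order: AABBBABAAB  (n_A = 5, n_B = 5)
Step 2: Count runs R = 6.
Step 3: Under H0 (random ordering), E[R] = 2*n_A*n_B/(n_A+n_B) + 1 = 2*5*5/10 + 1 = 6.0000.
        Var[R] = 2*n_A*n_B*(2*n_A*n_B - n_A - n_B) / ((n_A+n_B)^2 * (n_A+n_B-1)) = 2000/900 = 2.2222.
        SD[R] = 1.4907.
Step 4: R = E[R], so z = 0 with no continuity correction.
Step 5: Two-sided p-value via normal approximation = 2*(1 - Phi(|z|)) = 1.000000.
Step 6: alpha = 0.1. fail to reject H0.

R = 6, z = 0.0000, p = 1.000000, fail to reject H0.


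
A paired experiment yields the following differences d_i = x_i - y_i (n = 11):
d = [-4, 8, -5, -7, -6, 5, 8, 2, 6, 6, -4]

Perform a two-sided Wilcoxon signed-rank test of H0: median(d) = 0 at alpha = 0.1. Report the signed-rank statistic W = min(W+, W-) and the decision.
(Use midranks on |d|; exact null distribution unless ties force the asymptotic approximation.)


Step 1: Drop any zero differences (none here) and take |d_i|.
|d| = [4, 8, 5, 7, 6, 5, 8, 2, 6, 6, 4]
Step 2: Midrank |d_i| (ties get averaged ranks).
ranks: |4|->2.5, |8|->10.5, |5|->4.5, |7|->9, |6|->7, |5|->4.5, |8|->10.5, |2|->1, |6|->7, |6|->7, |4|->2.5
Step 3: Attach original signs; sum ranks with positive sign and with negative sign.
W+ = 10.5 + 4.5 + 10.5 + 1 + 7 + 7 = 40.5
W- = 2.5 + 4.5 + 9 + 7 + 2.5 = 25.5
(Check: W+ + W- = 66 should equal n(n+1)/2 = 66.)
Step 4: Test statistic W = min(W+, W-) = 25.5.
Step 5: Ties in |d|, so use the tie-corrected normal approximation.
        E[W] = n(n+1)/4 = 11*12/4 = 33.
        Tie groups: |d|=4 (t=2), |d|=5 (t=2), |d|=6 (t=3), |d|=8 (t=2); sum(t^3 - t) = 42.
        Var[W] = n(n+1)(2n+1)/24 - sum(t^3-t)/48 = 3036/24 - 42/48 = 125.625.
        z = (W - E[W]) / sqrt(Var[W]) = (25.5 - 33) / 11.2083 = -0.6691.
        Two-sided p = 2*Phi(z) = 0.503400.
Step 6: alpha = 0.1. fail to reject H0.

W+ = 40.5, W- = 25.5, W = min = 25.5, p = 0.503400, fail to reject H0.


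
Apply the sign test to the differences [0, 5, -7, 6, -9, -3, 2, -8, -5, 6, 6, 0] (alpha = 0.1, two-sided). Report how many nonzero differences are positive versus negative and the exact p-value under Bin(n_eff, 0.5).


Step 1: Discard zero differences. Original n = 12; n_eff = number of nonzero differences = 10.
Nonzero differences (with sign): +5, -7, +6, -9, -3, +2, -8, -5, +6, +6
Step 2: Count signs: positive = 5, negative = 5.
Step 3: Under H0: P(positive) = 0.5, so the number of positives S ~ Bin(10, 0.5).
Step 4: Two-sided exact p-value = sum of Bin(10,0.5) probabilities at or below the observed probability = 1.000000.
Step 5: alpha = 0.1. fail to reject H0.

n_eff = 10, pos = 5, neg = 5, p = 1.000000, fail to reject H0.


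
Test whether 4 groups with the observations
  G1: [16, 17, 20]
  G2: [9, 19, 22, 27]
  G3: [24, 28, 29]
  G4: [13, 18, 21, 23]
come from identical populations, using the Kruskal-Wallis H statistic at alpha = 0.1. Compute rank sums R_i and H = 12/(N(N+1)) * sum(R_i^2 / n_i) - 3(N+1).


Step 1: Combine all N = 14 observations and assign midranks.
sorted (value, group, rank): (9,G2,1), (13,G4,2), (16,G1,3), (17,G1,4), (18,G4,5), (19,G2,6), (20,G1,7), (21,G4,8), (22,G2,9), (23,G4,10), (24,G3,11), (27,G2,12), (28,G3,13), (29,G3,14)
Step 2: Sum ranks within each group.
R_1 = 14 (n_1 = 3)
R_2 = 28 (n_2 = 4)
R_3 = 38 (n_3 = 3)
R_4 = 25 (n_4 = 4)
Step 3: H = 12/(N(N+1)) * sum(R_i^2/n_i) - 3(N+1)
     = 12/(14*15) * (14^2/3 + 28^2/4 + 38^2/3 + 25^2/4) - 3*15
     = 0.057143 * 898.917 - 45
     = 6.366667.
Step 4: No ties, so H is used without correction.
Step 5: Under H0, H ~ chi^2(3); p-value = 0.095072.
Step 6: alpha = 0.1. reject H0.

H = 6.3667, df = 3, p = 0.095072, reject H0.


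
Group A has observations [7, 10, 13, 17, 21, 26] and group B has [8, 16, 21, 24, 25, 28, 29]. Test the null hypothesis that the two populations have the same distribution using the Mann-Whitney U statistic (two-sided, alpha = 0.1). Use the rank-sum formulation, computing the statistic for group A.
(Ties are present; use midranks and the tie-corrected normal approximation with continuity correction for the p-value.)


Step 1: Combine and sort all 13 observations; assign midranks.
sorted (value, group): (7,X), (8,Y), (10,X), (13,X), (16,Y), (17,X), (21,X), (21,Y), (24,Y), (25,Y), (26,X), (28,Y), (29,Y)
ranks: 7->1, 8->2, 10->3, 13->4, 16->5, 17->6, 21->7.5, 21->7.5, 24->9, 25->10, 26->11, 28->12, 29->13
Step 2: Rank sum for X: R1 = 1 + 3 + 4 + 6 + 7.5 + 11 = 32.5.
Step 3: U_X = R1 - n1(n1+1)/2 = 32.5 - 6*7/2 = 32.5 - 21 = 11.5.
       U_Y = n1*n2 - U_X = 42 - 11.5 = 30.5.
Step 4: Ties are present, so use the tie-corrected normal approximation (with continuity correction) for the p-value.
Step 5: p-value = 0.197926; compare to alpha = 0.1. fail to reject H0.

U_X = 11.5, p = 0.197926, fail to reject H0 at alpha = 0.1.


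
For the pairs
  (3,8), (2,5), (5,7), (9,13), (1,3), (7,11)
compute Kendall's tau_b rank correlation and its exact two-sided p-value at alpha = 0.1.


Step 1: Enumerate the 15 unordered pairs (i,j) with i<j and classify each by sign(x_j-x_i) * sign(y_j-y_i).
  (1,2):dx=-1,dy=-3->C; (1,3):dx=+2,dy=-1->D; (1,4):dx=+6,dy=+5->C; (1,5):dx=-2,dy=-5->C
  (1,6):dx=+4,dy=+3->C; (2,3):dx=+3,dy=+2->C; (2,4):dx=+7,dy=+8->C; (2,5):dx=-1,dy=-2->C
  (2,6):dx=+5,dy=+6->C; (3,4):dx=+4,dy=+6->C; (3,5):dx=-4,dy=-4->C; (3,6):dx=+2,dy=+4->C
  (4,5):dx=-8,dy=-10->C; (4,6):dx=-2,dy=-2->C; (5,6):dx=+6,dy=+8->C
Step 2: C = 14, D = 1, total pairs = 15.
Step 3: tau = (C - D)/(n(n-1)/2) = (14 - 1)/15 = 0.866667.
Step 4: Exact two-sided p-value (enumerate n! = 720 permutations of y under H0): p = 0.016667.
Step 5: alpha = 0.1. reject H0.

tau_b = 0.8667 (C=14, D=1), p = 0.016667, reject H0.


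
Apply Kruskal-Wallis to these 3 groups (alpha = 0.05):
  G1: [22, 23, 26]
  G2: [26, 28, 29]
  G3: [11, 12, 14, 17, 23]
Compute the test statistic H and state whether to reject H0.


Step 1: Combine all N = 11 observations and assign midranks.
sorted (value, group, rank): (11,G3,1), (12,G3,2), (14,G3,3), (17,G3,4), (22,G1,5), (23,G1,6.5), (23,G3,6.5), (26,G1,8.5), (26,G2,8.5), (28,G2,10), (29,G2,11)
Step 2: Sum ranks within each group.
R_1 = 20 (n_1 = 3)
R_2 = 29.5 (n_2 = 3)
R_3 = 16.5 (n_3 = 5)
Step 3: H = 12/(N(N+1)) * sum(R_i^2/n_i) - 3(N+1)
     = 12/(11*12) * (20^2/3 + 29.5^2/3 + 16.5^2/5) - 3*12
     = 0.090909 * 477.867 - 36
     = 7.442424.
Step 4: Ties present; correction factor C = 1 - 12/(11^3 - 11) = 0.990909. Corrected H = 7.442424 / 0.990909 = 7.510703.
Step 5: Under H0, H ~ chi^2(2); p-value = 0.023392.
Step 6: alpha = 0.05. reject H0.

H = 7.5107, df = 2, p = 0.023392, reject H0.


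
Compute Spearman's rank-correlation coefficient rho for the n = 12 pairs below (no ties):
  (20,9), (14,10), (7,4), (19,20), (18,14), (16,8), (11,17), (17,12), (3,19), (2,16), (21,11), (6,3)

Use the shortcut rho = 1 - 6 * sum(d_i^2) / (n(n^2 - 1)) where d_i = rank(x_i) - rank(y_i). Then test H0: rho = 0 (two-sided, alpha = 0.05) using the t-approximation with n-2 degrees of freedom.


Step 1: Rank x and y separately (midranks; no ties here).
rank(x): 20->11, 14->6, 7->4, 19->10, 18->9, 16->7, 11->5, 17->8, 3->2, 2->1, 21->12, 6->3
rank(y): 9->4, 10->5, 4->2, 20->12, 14->8, 8->3, 17->10, 12->7, 19->11, 16->9, 11->6, 3->1
Step 2: d_i = R_x(i) - R_y(i); compute d_i^2.
  (11-4)^2=49, (6-5)^2=1, (4-2)^2=4, (10-12)^2=4, (9-8)^2=1, (7-3)^2=16, (5-10)^2=25, (8-7)^2=1, (2-11)^2=81, (1-9)^2=64, (12-6)^2=36, (3-1)^2=4
sum(d^2) = 286.
Step 3: rho = 1 - 6*286 / (12*(12^2 - 1)) = 1 - 1716/1716 = 0.000000.
Step 4: Under H0, t = rho * sqrt((n-2)/(1-rho^2)) = 0.0000 ~ t(10).
Step 5: Two-sided p-value from the t-distribution with 10 df = 1.000000.
Step 6: alpha = 0.05. fail to reject H0.

rho = 0.0000, p = 1.000000, fail to reject H0 at alpha = 0.05.


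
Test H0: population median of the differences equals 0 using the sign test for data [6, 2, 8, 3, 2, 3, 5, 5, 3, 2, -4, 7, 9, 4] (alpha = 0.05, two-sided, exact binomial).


Step 1: Discard zero differences. Original n = 14; n_eff = number of nonzero differences = 14.
Nonzero differences (with sign): +6, +2, +8, +3, +2, +3, +5, +5, +3, +2, -4, +7, +9, +4
Step 2: Count signs: positive = 13, negative = 1.
Step 3: Under H0: P(positive) = 0.5, so the number of positives S ~ Bin(14, 0.5).
Step 4: Two-sided exact p-value = sum of Bin(14,0.5) probabilities at or below the observed probability = 0.001831.
Step 5: alpha = 0.05. reject H0.

n_eff = 14, pos = 13, neg = 1, p = 0.001831, reject H0.


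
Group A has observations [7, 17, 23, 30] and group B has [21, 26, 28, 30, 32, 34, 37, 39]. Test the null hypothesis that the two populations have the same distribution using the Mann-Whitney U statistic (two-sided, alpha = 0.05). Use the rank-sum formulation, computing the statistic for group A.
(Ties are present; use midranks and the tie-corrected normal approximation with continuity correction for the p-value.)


Step 1: Combine and sort all 12 observations; assign midranks.
sorted (value, group): (7,X), (17,X), (21,Y), (23,X), (26,Y), (28,Y), (30,X), (30,Y), (32,Y), (34,Y), (37,Y), (39,Y)
ranks: 7->1, 17->2, 21->3, 23->4, 26->5, 28->6, 30->7.5, 30->7.5, 32->9, 34->10, 37->11, 39->12
Step 2: Rank sum for X: R1 = 1 + 2 + 4 + 7.5 = 14.5.
Step 3: U_X = R1 - n1(n1+1)/2 = 14.5 - 4*5/2 = 14.5 - 10 = 4.5.
       U_Y = n1*n2 - U_X = 32 - 4.5 = 27.5.
Step 4: Ties are present, so use the tie-corrected normal approximation (with continuity correction) for the p-value.
Step 5: p-value = 0.061271; compare to alpha = 0.05. fail to reject H0.

U_X = 4.5, p = 0.061271, fail to reject H0 at alpha = 0.05.


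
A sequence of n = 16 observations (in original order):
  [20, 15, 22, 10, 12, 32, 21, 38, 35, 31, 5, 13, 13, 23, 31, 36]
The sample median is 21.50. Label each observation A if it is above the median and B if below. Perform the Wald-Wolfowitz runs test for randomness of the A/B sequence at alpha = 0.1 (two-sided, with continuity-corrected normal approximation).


Step 1: Compute median = 21.50; label A = above, B = below.
Labels in order: BBABBABAAABBBAAA  (n_A = 8, n_B = 8)
Step 2: Count runs R = 8.
Step 3: Under H0 (random ordering), E[R] = 2*n_A*n_B/(n_A+n_B) + 1 = 2*8*8/16 + 1 = 9.0000.
        Var[R] = 2*n_A*n_B*(2*n_A*n_B - n_A - n_B) / ((n_A+n_B)^2 * (n_A+n_B-1)) = 14336/3840 = 3.7333.
        SD[R] = 1.9322.
Step 4: Continuity-corrected z = (R + 0.5 - E[R]) / SD[R] = (8 + 0.5 - 9.0000) / 1.9322 = -0.2588.
Step 5: Two-sided p-value via normal approximation = 2*(1 - Phi(|z|)) = 0.795809.
Step 6: alpha = 0.1. fail to reject H0.

R = 8, z = -0.2588, p = 0.795809, fail to reject H0.


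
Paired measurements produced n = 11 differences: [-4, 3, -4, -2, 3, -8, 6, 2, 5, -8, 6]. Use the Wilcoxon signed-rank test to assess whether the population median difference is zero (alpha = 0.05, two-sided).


Step 1: Drop any zero differences (none here) and take |d_i|.
|d| = [4, 3, 4, 2, 3, 8, 6, 2, 5, 8, 6]
Step 2: Midrank |d_i| (ties get averaged ranks).
ranks: |4|->5.5, |3|->3.5, |4|->5.5, |2|->1.5, |3|->3.5, |8|->10.5, |6|->8.5, |2|->1.5, |5|->7, |8|->10.5, |6|->8.5
Step 3: Attach original signs; sum ranks with positive sign and with negative sign.
W+ = 3.5 + 3.5 + 8.5 + 1.5 + 7 + 8.5 = 32.5
W- = 5.5 + 5.5 + 1.5 + 10.5 + 10.5 = 33.5
(Check: W+ + W- = 66 should equal n(n+1)/2 = 66.)
Step 4: Test statistic W = min(W+, W-) = 32.5.
Step 5: Ties in |d|, so use the tie-corrected normal approximation.
        E[W] = n(n+1)/4 = 11*12/4 = 33.
        Tie groups: |d|=2 (t=2), |d|=3 (t=2), |d|=4 (t=2), |d|=6 (t=2), |d|=8 (t=2); sum(t^3 - t) = 30.
        Var[W] = n(n+1)(2n+1)/24 - sum(t^3-t)/48 = 3036/24 - 30/48 = 125.875.
        z = (W - E[W]) / sqrt(Var[W]) = (32.5 - 33) / 11.2194 = -0.0446.
        Two-sided p = 2*Phi(z) = 0.964454.
Step 6: alpha = 0.05. fail to reject H0.

W+ = 32.5, W- = 33.5, W = min = 32.5, p = 0.964454, fail to reject H0.


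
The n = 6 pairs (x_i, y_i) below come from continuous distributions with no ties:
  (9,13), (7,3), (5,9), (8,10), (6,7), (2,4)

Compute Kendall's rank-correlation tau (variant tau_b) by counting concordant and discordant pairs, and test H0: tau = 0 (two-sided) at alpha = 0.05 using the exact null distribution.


Step 1: Enumerate the 15 unordered pairs (i,j) with i<j and classify each by sign(x_j-x_i) * sign(y_j-y_i).
  (1,2):dx=-2,dy=-10->C; (1,3):dx=-4,dy=-4->C; (1,4):dx=-1,dy=-3->C; (1,5):dx=-3,dy=-6->C
  (1,6):dx=-7,dy=-9->C; (2,3):dx=-2,dy=+6->D; (2,4):dx=+1,dy=+7->C; (2,5):dx=-1,dy=+4->D
  (2,6):dx=-5,dy=+1->D; (3,4):dx=+3,dy=+1->C; (3,5):dx=+1,dy=-2->D; (3,6):dx=-3,dy=-5->C
  (4,5):dx=-2,dy=-3->C; (4,6):dx=-6,dy=-6->C; (5,6):dx=-4,dy=-3->C
Step 2: C = 11, D = 4, total pairs = 15.
Step 3: tau = (C - D)/(n(n-1)/2) = (11 - 4)/15 = 0.466667.
Step 4: Exact two-sided p-value (enumerate n! = 720 permutations of y under H0): p = 0.272222.
Step 5: alpha = 0.05. fail to reject H0.

tau_b = 0.4667 (C=11, D=4), p = 0.272222, fail to reject H0.


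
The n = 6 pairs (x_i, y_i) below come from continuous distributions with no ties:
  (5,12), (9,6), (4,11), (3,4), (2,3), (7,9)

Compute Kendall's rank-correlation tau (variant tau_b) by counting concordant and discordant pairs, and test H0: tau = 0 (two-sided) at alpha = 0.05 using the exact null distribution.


Step 1: Enumerate the 15 unordered pairs (i,j) with i<j and classify each by sign(x_j-x_i) * sign(y_j-y_i).
  (1,2):dx=+4,dy=-6->D; (1,3):dx=-1,dy=-1->C; (1,4):dx=-2,dy=-8->C; (1,5):dx=-3,dy=-9->C
  (1,6):dx=+2,dy=-3->D; (2,3):dx=-5,dy=+5->D; (2,4):dx=-6,dy=-2->C; (2,5):dx=-7,dy=-3->C
  (2,6):dx=-2,dy=+3->D; (3,4):dx=-1,dy=-7->C; (3,5):dx=-2,dy=-8->C; (3,6):dx=+3,dy=-2->D
  (4,5):dx=-1,dy=-1->C; (4,6):dx=+4,dy=+5->C; (5,6):dx=+5,dy=+6->C
Step 2: C = 10, D = 5, total pairs = 15.
Step 3: tau = (C - D)/(n(n-1)/2) = (10 - 5)/15 = 0.333333.
Step 4: Exact two-sided p-value (enumerate n! = 720 permutations of y under H0): p = 0.469444.
Step 5: alpha = 0.05. fail to reject H0.

tau_b = 0.3333 (C=10, D=5), p = 0.469444, fail to reject H0.


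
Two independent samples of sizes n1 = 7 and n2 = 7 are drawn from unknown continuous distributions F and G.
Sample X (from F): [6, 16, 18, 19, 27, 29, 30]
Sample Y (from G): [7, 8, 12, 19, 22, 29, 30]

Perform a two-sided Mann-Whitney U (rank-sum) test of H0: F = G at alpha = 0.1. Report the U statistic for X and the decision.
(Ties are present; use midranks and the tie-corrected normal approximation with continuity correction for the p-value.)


Step 1: Combine and sort all 14 observations; assign midranks.
sorted (value, group): (6,X), (7,Y), (8,Y), (12,Y), (16,X), (18,X), (19,X), (19,Y), (22,Y), (27,X), (29,X), (29,Y), (30,X), (30,Y)
ranks: 6->1, 7->2, 8->3, 12->4, 16->5, 18->6, 19->7.5, 19->7.5, 22->9, 27->10, 29->11.5, 29->11.5, 30->13.5, 30->13.5
Step 2: Rank sum for X: R1 = 1 + 5 + 6 + 7.5 + 10 + 11.5 + 13.5 = 54.5.
Step 3: U_X = R1 - n1(n1+1)/2 = 54.5 - 7*8/2 = 54.5 - 28 = 26.5.
       U_Y = n1*n2 - U_X = 49 - 26.5 = 22.5.
Step 4: Ties are present, so use the tie-corrected normal approximation (with continuity correction) for the p-value.
Step 5: p-value = 0.847509; compare to alpha = 0.1. fail to reject H0.

U_X = 26.5, p = 0.847509, fail to reject H0 at alpha = 0.1.


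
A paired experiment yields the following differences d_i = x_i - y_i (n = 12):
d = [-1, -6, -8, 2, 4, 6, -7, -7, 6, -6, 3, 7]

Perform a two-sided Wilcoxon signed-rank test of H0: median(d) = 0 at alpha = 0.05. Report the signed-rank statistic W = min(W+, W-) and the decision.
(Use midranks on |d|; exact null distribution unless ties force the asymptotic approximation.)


Step 1: Drop any zero differences (none here) and take |d_i|.
|d| = [1, 6, 8, 2, 4, 6, 7, 7, 6, 6, 3, 7]
Step 2: Midrank |d_i| (ties get averaged ranks).
ranks: |1|->1, |6|->6.5, |8|->12, |2|->2, |4|->4, |6|->6.5, |7|->10, |7|->10, |6|->6.5, |6|->6.5, |3|->3, |7|->10
Step 3: Attach original signs; sum ranks with positive sign and with negative sign.
W+ = 2 + 4 + 6.5 + 6.5 + 3 + 10 = 32
W- = 1 + 6.5 + 12 + 10 + 10 + 6.5 = 46
(Check: W+ + W- = 78 should equal n(n+1)/2 = 78.)
Step 4: Test statistic W = min(W+, W-) = 32.
Step 5: Ties in |d|, so use the tie-corrected normal approximation.
        E[W] = n(n+1)/4 = 12*13/4 = 39.
        Tie groups: |d|=6 (t=4), |d|=7 (t=3); sum(t^3 - t) = 84.
        Var[W] = n(n+1)(2n+1)/24 - sum(t^3-t)/48 = 3900/24 - 84/48 = 160.75.
        z = (W - E[W]) / sqrt(Var[W]) = (32 - 39) / 12.6787 = -0.5521.
        Two-sided p = 2*Phi(z) = 0.580876.
Step 6: alpha = 0.05. fail to reject H0.

W+ = 32, W- = 46, W = min = 32, p = 0.580876, fail to reject H0.


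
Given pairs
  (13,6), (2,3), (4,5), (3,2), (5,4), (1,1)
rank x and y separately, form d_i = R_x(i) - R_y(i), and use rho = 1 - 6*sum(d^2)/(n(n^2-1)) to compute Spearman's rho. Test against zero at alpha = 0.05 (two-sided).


Step 1: Rank x and y separately (midranks; no ties here).
rank(x): 13->6, 2->2, 4->4, 3->3, 5->5, 1->1
rank(y): 6->6, 3->3, 5->5, 2->2, 4->4, 1->1
Step 2: d_i = R_x(i) - R_y(i); compute d_i^2.
  (6-6)^2=0, (2-3)^2=1, (4-5)^2=1, (3-2)^2=1, (5-4)^2=1, (1-1)^2=0
sum(d^2) = 4.
Step 3: rho = 1 - 6*4 / (6*(6^2 - 1)) = 1 - 24/210 = 0.885714.
Step 4: Under H0, t = rho * sqrt((n-2)/(1-rho^2)) = 3.8158 ~ t(4).
Step 5: Two-sided p-value from the t-distribution with 4 df = 0.018845.
Step 6: alpha = 0.05. reject H0.

rho = 0.8857, p = 0.018845, reject H0 at alpha = 0.05.


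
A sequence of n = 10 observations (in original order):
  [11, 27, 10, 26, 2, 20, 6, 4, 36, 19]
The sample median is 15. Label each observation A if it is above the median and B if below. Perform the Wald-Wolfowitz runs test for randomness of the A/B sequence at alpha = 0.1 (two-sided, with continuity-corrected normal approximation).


Step 1: Compute median = 15; label A = above, B = below.
Labels in order: BABABABBAA  (n_A = 5, n_B = 5)
Step 2: Count runs R = 8.
Step 3: Under H0 (random ordering), E[R] = 2*n_A*n_B/(n_A+n_B) + 1 = 2*5*5/10 + 1 = 6.0000.
        Var[R] = 2*n_A*n_B*(2*n_A*n_B - n_A - n_B) / ((n_A+n_B)^2 * (n_A+n_B-1)) = 2000/900 = 2.2222.
        SD[R] = 1.4907.
Step 4: Continuity-corrected z = (R - 0.5 - E[R]) / SD[R] = (8 - 0.5 - 6.0000) / 1.4907 = 1.0062.
Step 5: Two-sided p-value via normal approximation = 2*(1 - Phi(|z|)) = 0.314305.
Step 6: alpha = 0.1. fail to reject H0.

R = 8, z = 1.0062, p = 0.314305, fail to reject H0.


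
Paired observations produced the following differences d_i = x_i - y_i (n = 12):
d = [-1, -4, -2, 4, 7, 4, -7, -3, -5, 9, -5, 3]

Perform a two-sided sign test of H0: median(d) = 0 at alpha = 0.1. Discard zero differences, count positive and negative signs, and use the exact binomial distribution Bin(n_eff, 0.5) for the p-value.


Step 1: Discard zero differences. Original n = 12; n_eff = number of nonzero differences = 12.
Nonzero differences (with sign): -1, -4, -2, +4, +7, +4, -7, -3, -5, +9, -5, +3
Step 2: Count signs: positive = 5, negative = 7.
Step 3: Under H0: P(positive) = 0.5, so the number of positives S ~ Bin(12, 0.5).
Step 4: Two-sided exact p-value = sum of Bin(12,0.5) probabilities at or below the observed probability = 0.774414.
Step 5: alpha = 0.1. fail to reject H0.

n_eff = 12, pos = 5, neg = 7, p = 0.774414, fail to reject H0.


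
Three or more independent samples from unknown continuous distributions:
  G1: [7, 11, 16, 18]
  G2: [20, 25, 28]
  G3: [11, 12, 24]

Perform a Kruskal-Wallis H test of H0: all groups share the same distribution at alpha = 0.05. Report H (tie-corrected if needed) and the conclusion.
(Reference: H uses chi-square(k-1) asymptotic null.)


Step 1: Combine all N = 10 observations and assign midranks.
sorted (value, group, rank): (7,G1,1), (11,G1,2.5), (11,G3,2.5), (12,G3,4), (16,G1,5), (18,G1,6), (20,G2,7), (24,G3,8), (25,G2,9), (28,G2,10)
Step 2: Sum ranks within each group.
R_1 = 14.5 (n_1 = 4)
R_2 = 26 (n_2 = 3)
R_3 = 14.5 (n_3 = 3)
Step 3: H = 12/(N(N+1)) * sum(R_i^2/n_i) - 3(N+1)
     = 12/(10*11) * (14.5^2/4 + 26^2/3 + 14.5^2/3) - 3*11
     = 0.109091 * 347.979 - 33
     = 4.961364.
Step 4: Ties present; correction factor C = 1 - 6/(10^3 - 10) = 0.993939. Corrected H = 4.961364 / 0.993939 = 4.991616.
Step 5: Under H0, H ~ chi^2(2); p-value = 0.082430.
Step 6: alpha = 0.05. fail to reject H0.

H = 4.9916, df = 2, p = 0.082430, fail to reject H0.


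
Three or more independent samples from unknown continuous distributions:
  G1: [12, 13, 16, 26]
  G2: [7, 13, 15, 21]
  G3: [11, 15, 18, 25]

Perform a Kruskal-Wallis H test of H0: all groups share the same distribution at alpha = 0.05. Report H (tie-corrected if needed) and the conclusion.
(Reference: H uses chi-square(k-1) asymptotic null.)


Step 1: Combine all N = 12 observations and assign midranks.
sorted (value, group, rank): (7,G2,1), (11,G3,2), (12,G1,3), (13,G1,4.5), (13,G2,4.5), (15,G2,6.5), (15,G3,6.5), (16,G1,8), (18,G3,9), (21,G2,10), (25,G3,11), (26,G1,12)
Step 2: Sum ranks within each group.
R_1 = 27.5 (n_1 = 4)
R_2 = 22 (n_2 = 4)
R_3 = 28.5 (n_3 = 4)
Step 3: H = 12/(N(N+1)) * sum(R_i^2/n_i) - 3(N+1)
     = 12/(12*13) * (27.5^2/4 + 22^2/4 + 28.5^2/4) - 3*13
     = 0.076923 * 513.125 - 39
     = 0.471154.
Step 4: Ties present; correction factor C = 1 - 12/(12^3 - 12) = 0.993007. Corrected H = 0.471154 / 0.993007 = 0.474472.
Step 5: Under H0, H ~ chi^2(2); p-value = 0.788805.
Step 6: alpha = 0.05. fail to reject H0.

H = 0.4745, df = 2, p = 0.788805, fail to reject H0.


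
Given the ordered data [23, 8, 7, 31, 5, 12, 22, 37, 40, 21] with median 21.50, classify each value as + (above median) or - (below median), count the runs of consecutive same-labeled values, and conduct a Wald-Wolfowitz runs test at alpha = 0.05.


Step 1: Compute median = 21.50; label A = above, B = below.
Labels in order: ABBABBAAAB  (n_A = 5, n_B = 5)
Step 2: Count runs R = 6.
Step 3: Under H0 (random ordering), E[R] = 2*n_A*n_B/(n_A+n_B) + 1 = 2*5*5/10 + 1 = 6.0000.
        Var[R] = 2*n_A*n_B*(2*n_A*n_B - n_A - n_B) / ((n_A+n_B)^2 * (n_A+n_B-1)) = 2000/900 = 2.2222.
        SD[R] = 1.4907.
Step 4: R = E[R], so z = 0 with no continuity correction.
Step 5: Two-sided p-value via normal approximation = 2*(1 - Phi(|z|)) = 1.000000.
Step 6: alpha = 0.05. fail to reject H0.

R = 6, z = 0.0000, p = 1.000000, fail to reject H0.


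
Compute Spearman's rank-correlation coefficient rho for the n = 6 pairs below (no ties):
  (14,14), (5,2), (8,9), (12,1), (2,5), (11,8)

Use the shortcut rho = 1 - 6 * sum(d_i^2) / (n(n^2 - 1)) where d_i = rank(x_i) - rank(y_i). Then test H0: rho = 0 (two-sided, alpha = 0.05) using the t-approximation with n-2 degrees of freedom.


Step 1: Rank x and y separately (midranks; no ties here).
rank(x): 14->6, 5->2, 8->3, 12->5, 2->1, 11->4
rank(y): 14->6, 2->2, 9->5, 1->1, 5->3, 8->4
Step 2: d_i = R_x(i) - R_y(i); compute d_i^2.
  (6-6)^2=0, (2-2)^2=0, (3-5)^2=4, (5-1)^2=16, (1-3)^2=4, (4-4)^2=0
sum(d^2) = 24.
Step 3: rho = 1 - 6*24 / (6*(6^2 - 1)) = 1 - 144/210 = 0.314286.
Step 4: Under H0, t = rho * sqrt((n-2)/(1-rho^2)) = 0.6621 ~ t(4).
Step 5: Two-sided p-value from the t-distribution with 4 df = 0.544093.
Step 6: alpha = 0.05. fail to reject H0.

rho = 0.3143, p = 0.544093, fail to reject H0 at alpha = 0.05.


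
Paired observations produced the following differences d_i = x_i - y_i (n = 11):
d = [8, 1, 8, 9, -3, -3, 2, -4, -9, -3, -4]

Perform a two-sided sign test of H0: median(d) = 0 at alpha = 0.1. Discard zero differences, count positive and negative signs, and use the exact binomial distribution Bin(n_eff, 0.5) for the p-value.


Step 1: Discard zero differences. Original n = 11; n_eff = number of nonzero differences = 11.
Nonzero differences (with sign): +8, +1, +8, +9, -3, -3, +2, -4, -9, -3, -4
Step 2: Count signs: positive = 5, negative = 6.
Step 3: Under H0: P(positive) = 0.5, so the number of positives S ~ Bin(11, 0.5).
Step 4: Two-sided exact p-value = sum of Bin(11,0.5) probabilities at or below the observed probability = 1.000000.
Step 5: alpha = 0.1. fail to reject H0.

n_eff = 11, pos = 5, neg = 6, p = 1.000000, fail to reject H0.
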